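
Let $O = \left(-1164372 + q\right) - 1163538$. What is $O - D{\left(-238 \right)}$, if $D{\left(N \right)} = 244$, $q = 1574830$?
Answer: $-753324$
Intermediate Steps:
$O = -753080$ ($O = \left(-1164372 + 1574830\right) - 1163538 = 410458 - 1163538 = -753080$)
$O - D{\left(-238 \right)} = -753080 - 244 = -753324$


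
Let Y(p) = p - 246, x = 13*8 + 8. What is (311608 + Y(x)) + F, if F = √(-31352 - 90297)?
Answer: 311474 + I*√121649 ≈ 3.1147e+5 + 348.78*I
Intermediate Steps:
x = 112 (x = 104 + 8 = 112)
Y(p) = -246 + p
F = I*√121649 (F = √(-121649) = I*√121649 ≈ 348.78*I)
(311608 + Y(x)) + F = (311608 + (-246 + 112)) + I*√121649 = (311608 - 134) + I*√121649 = 311474 + I*√121649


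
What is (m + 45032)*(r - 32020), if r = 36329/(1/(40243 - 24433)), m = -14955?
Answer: 17274107469190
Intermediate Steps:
r = 574361490 (r = 36329/(1/15810) = 36329*15810 = 574361490)
(m + 45032)*(r - 32020) = (-14955 + 45032)*(574361490 - 32020) = 30077*574329470 = 17274107469190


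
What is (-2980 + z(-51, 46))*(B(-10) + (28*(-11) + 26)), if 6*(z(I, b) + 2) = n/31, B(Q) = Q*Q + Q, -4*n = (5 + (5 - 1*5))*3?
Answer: 17748984/31 ≈ 5.7255e+5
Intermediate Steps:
n = -15/4 (n = -(5 + (5 - 1*5))*3/4 = -(5 + (5 - 5))*3/4 = -(5 + 0)*3/4 = -5*3/4 = -¼*15 = -15/4 ≈ -3.7500)
B(Q) = Q + Q² (B(Q) = Q² + Q = Q + Q²)
z(I, b) = -501/248 (z(I, b) = -2 + (-15/4/31)/6 = -2 + (-15/4*1/31)/6 = -2 + (⅙)*(-15/124) = -2 - 5/248 = -501/248)
(-2980 + z(-51, 46))*(B(-10) + (28*(-11) + 26)) = (-2980 - 501/248)*(-10*(1 - 10) + (28*(-11) + 26)) = -739541*(-10*(-9) + (-308 + 26))/248 = -739541*(90 - 282)/248 = -739541/248*(-192) = 17748984/31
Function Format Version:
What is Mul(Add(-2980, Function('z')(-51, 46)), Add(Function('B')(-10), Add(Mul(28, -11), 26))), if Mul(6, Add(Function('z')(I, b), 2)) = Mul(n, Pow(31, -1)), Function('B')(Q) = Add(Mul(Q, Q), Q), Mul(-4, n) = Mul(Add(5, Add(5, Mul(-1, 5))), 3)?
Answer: Rational(17748984, 31) ≈ 5.7255e+5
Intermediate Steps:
n = Rational(-15, 4) (n = Mul(Rational(-1, 4), Mul(Add(5, Add(5, Mul(-1, 5))), 3)) = Mul(Rational(-1, 4), Mul(Add(5, Add(5, -5)), 3)) = Mul(Rational(-1, 4), Mul(Add(5, 0), 3)) = Mul(Rational(-1, 4), Mul(5, 3)) = Mul(Rational(-1, 4), 15) = Rational(-15, 4) ≈ -3.7500)
Function('B')(Q) = Add(Q, Pow(Q, 2)) (Function('B')(Q) = Add(Pow(Q, 2), Q) = Add(Q, Pow(Q, 2)))
Function('z')(I, b) = Rational(-501, 248) (Function('z')(I, b) = Add(-2, Mul(Rational(1, 6), Mul(Rational(-15, 4), Pow(31, -1)))) = Add(-2, Mul(Rational(1, 6), Mul(Rational(-15, 4), Rational(1, 31)))) = Add(-2, Mul(Rational(1, 6), Rational(-15, 124))) = Add(-2, Rational(-5, 248)) = Rational(-501, 248))
Mul(Add(-2980, Function('z')(-51, 46)), Add(Function('B')(-10), Add(Mul(28, -11), 26))) = Mul(Add(-2980, Rational(-501, 248)), Add(Mul(-10, Add(1, -10)), Add(Mul(28, -11), 26))) = Mul(Rational(-739541, 248), Add(Mul(-10, -9), Add(-308, 26))) = Mul(Rational(-739541, 248), Add(90, -282)) = Mul(Rational(-739541, 248), -192) = Rational(17748984, 31)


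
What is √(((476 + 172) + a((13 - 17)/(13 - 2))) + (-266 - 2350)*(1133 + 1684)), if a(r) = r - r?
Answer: 12*I*√51171 ≈ 2714.5*I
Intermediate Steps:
a(r) = 0
√(((476 + 172) + a((13 - 17)/(13 - 2))) + (-266 - 2350)*(1133 + 1684)) = √(((476 + 172) + 0) + (-266 - 2350)*(1133 + 1684)) = √((648 + 0) - 2616*2817) = √(648 - 7369272) = √(-7368624) = 12*I*√51171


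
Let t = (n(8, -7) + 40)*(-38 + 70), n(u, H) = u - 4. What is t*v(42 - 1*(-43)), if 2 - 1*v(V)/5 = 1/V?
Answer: 237952/17 ≈ 13997.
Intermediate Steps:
v(V) = 10 - 5/V
n(u, H) = -4 + u
t = 1408 (t = ((-4 + 8) + 40)*(-38 + 70) = (4 + 40)*32 = 44*32 = 1408)
t*v(42 - 1*(-43)) = 1408*(10 - 5/(42 - 1*(-43))) = 1408*(10 - 5/(42 + 43)) = 1408*(10 - 5/85) = 1408*(10 - 5*1/85) = 1408*(10 - 1/17) = 1408*(169/17) = 237952/17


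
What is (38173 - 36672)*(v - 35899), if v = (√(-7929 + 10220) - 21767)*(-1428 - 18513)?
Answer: 651463791848 - 29931441*√2291 ≈ 6.5003e+11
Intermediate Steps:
v = 434055747 - 19941*√2291 (v = (√2291 - 21767)*(-19941) = (-21767 + √2291)*(-19941) = 434055747 - 19941*√2291 ≈ 4.3310e+8)
(38173 - 36672)*(v - 35899) = (38173 - 36672)*((434055747 - 19941*√2291) - 35899) = 1501*(434019848 - 19941*√2291) = 651463791848 - 29931441*√2291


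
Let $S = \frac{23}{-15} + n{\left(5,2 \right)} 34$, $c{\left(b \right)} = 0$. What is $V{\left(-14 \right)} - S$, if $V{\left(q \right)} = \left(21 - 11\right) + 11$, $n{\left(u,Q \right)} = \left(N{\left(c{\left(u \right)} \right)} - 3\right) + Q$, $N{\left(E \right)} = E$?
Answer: $\frac{848}{15} \approx 56.533$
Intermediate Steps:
$n{\left(u,Q \right)} = -3 + Q$ ($n{\left(u,Q \right)} = \left(0 - 3\right) + Q = -3 + Q$)
$S = - \frac{533}{15}$ ($S = \frac{23}{-15} + \left(-3 + 2\right) 34 = 23 \left(- \frac{1}{15}\right) - 34 = - \frac{23}{15} - 34 = - \frac{533}{15} \approx -35.533$)
$V{\left(q \right)} = 21$ ($V{\left(q \right)} = 10 + 11 = 21$)
$V{\left(-14 \right)} - S = 21 - - \frac{533}{15} = 21 + \frac{533}{15} = \frac{848}{15}$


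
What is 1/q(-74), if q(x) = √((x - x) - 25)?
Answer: -I/5 ≈ -0.2*I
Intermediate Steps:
q(x) = 5*I (q(x) = √(0 - 25) = √(-25) = 5*I)
1/q(-74) = 1/(5*I) = -I/5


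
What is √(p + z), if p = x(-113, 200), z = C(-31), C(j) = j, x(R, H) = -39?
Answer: I*√70 ≈ 8.3666*I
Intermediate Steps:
z = -31
p = -39
√(p + z) = √(-39 - 31) = √(-70) = I*√70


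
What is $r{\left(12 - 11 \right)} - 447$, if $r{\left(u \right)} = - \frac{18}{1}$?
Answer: $-465$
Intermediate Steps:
$r{\left(u \right)} = -18$ ($r{\left(u \right)} = \left(-18\right) 1 = -18$)
$r{\left(12 - 11 \right)} - 447 = -18 - 447 = -465$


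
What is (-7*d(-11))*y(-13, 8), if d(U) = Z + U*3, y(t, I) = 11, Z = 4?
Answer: 2233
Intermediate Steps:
d(U) = 4 + 3*U (d(U) = 4 + U*3 = 4 + 3*U)
(-7*d(-11))*y(-13, 8) = -7*(4 + 3*(-11))*11 = -7*(4 - 33)*11 = -7*(-29)*11 = 203*11 = 2233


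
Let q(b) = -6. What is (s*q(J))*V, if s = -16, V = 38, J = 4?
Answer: 3648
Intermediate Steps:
(s*q(J))*V = -16*(-6)*38 = 96*38 = 3648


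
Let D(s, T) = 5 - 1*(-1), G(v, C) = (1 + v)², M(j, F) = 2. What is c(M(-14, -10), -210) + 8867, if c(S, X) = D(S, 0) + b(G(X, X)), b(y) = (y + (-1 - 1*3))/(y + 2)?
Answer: 129214312/14561 ≈ 8874.0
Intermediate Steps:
b(y) = (-4 + y)/(2 + y) (b(y) = (y + (-1 - 3))/(2 + y) = (y - 4)/(2 + y) = (-4 + y)/(2 + y))
D(s, T) = 6 (D(s, T) = 5 + 1 = 6)
c(S, X) = 6 + (-4 + (1 + X)²)/(2 + (1 + X)²)
c(M(-14, -10), -210) + 8867 = (8 + 7*(1 - 210)²)/(2 + (1 - 210)²) + 8867 = (8 + 7*(-209)²)/(2 + (-209)²) + 8867 = (8 + 7*43681)/(2 + 43681) + 8867 = (8 + 305767)/43683 + 8867 = (1/43683)*305775 + 8867 = 101925/14561 + 8867 = 129214312/14561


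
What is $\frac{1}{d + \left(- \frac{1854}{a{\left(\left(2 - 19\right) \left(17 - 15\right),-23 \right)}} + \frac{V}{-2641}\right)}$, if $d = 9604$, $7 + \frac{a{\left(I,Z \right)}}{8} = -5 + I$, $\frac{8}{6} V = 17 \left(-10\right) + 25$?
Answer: $\frac{485944}{4669474393} \approx 0.00010407$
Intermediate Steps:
$V = - \frac{435}{4}$ ($V = \frac{3 \left(17 \left(-10\right) + 25\right)}{4} = \frac{3 \left(-170 + 25\right)}{4} = \frac{3}{4} \left(-145\right) = - \frac{435}{4} \approx -108.75$)
$a{\left(I,Z \right)} = -96 + 8 I$ ($a{\left(I,Z \right)} = -56 + 8 \left(-5 + I\right) = -56 + \left(-40 + 8 I\right) = -96 + 8 I$)
$\frac{1}{d + \left(- \frac{1854}{a{\left(\left(2 - 19\right) \left(17 - 15\right),-23 \right)}} + \frac{V}{-2641}\right)} = \frac{1}{9604 - \left(- \frac{435}{10564} + \frac{1854}{-96 + 8 \left(2 - 19\right) \left(17 - 15\right)}\right)} = \frac{1}{9604 - \left(- \frac{435}{10564} + \frac{1854}{-96 + 8 \left(\left(-17\right) 2\right)}\right)} = \frac{1}{9604 - \left(- \frac{435}{10564} + \frac{1854}{-96 + 8 \left(-34\right)}\right)} = \frac{1}{9604 - \left(- \frac{435}{10564} + \frac{1854}{-96 - 272}\right)} = \frac{1}{9604 - \left(- \frac{435}{10564} + \frac{1854}{-368}\right)} = \frac{1}{9604 + \left(\left(-1854\right) \left(- \frac{1}{368}\right) + \frac{435}{10564}\right)} = \frac{1}{9604 + \left(\frac{927}{184} + \frac{435}{10564}\right)} = \frac{1}{9604 + \frac{2468217}{485944}} = \frac{1}{\frac{4669474393}{485944}} = \frac{485944}{4669474393}$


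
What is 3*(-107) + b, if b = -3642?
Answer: -3963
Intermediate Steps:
3*(-107) + b = 3*(-107) - 3642 = -321 - 3642 = -3963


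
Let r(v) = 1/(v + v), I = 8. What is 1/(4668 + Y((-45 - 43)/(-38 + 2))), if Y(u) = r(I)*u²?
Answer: 324/1512553 ≈ 0.00021421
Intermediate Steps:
r(v) = 1/(2*v)
Y(u) = u²/16 (Y(u) = ((½)/8)*u² = ((½)*(⅛))*u² = u²/16)
1/(4668 + Y((-45 - 43)/(-38 + 2))) = 1/(4668 + ((-45 - 43)/(-38 + 2))²/16) = 1/(4668 + (-88/(-36))²/16) = 1/(4668 + (-88*(-1/36))²/16) = 1/(4668 + (22/9)²/16) = 1/(4668 + (1/16)*(484/81)) = 1/(4668 + 121/324) = 1/(1512553/324) = 324/1512553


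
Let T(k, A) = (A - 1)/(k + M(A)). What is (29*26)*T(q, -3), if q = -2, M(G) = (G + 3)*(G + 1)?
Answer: 1508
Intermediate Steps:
M(G) = (1 + G)*(3 + G) (M(G) = (3 + G)*(1 + G) = (1 + G)*(3 + G))
T(k, A) = (-1 + A)/(3 + k + A² + 4*A) (T(k, A) = (A - 1)/(k + (3 + A² + 4*A)) = (-1 + A)/(3 + k + A² + 4*A))
(29*26)*T(q, -3) = (29*26)*((-1 - 3)/(3 - 2 + (-3)² + 4*(-3))) = 754*(-4/(3 - 2 + 9 - 12)) = 754*(-4/(-2)) = 754*(-½*(-4)) = 754*2 = 1508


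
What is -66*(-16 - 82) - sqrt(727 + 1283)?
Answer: 6468 - sqrt(2010) ≈ 6423.2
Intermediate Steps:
-66*(-16 - 82) - sqrt(727 + 1283) = -66*(-98) - sqrt(2010) = 6468 - sqrt(2010)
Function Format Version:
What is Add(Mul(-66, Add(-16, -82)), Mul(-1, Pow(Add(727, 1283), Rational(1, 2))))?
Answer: Add(6468, Mul(-1, Pow(2010, Rational(1, 2)))) ≈ 6423.2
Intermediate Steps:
Add(Mul(-66, Add(-16, -82)), Mul(-1, Pow(Add(727, 1283), Rational(1, 2)))) = Add(Mul(-66, -98), Mul(-1, Pow(2010, Rational(1, 2)))) = Add(6468, Mul(-1, Pow(2010, Rational(1, 2))))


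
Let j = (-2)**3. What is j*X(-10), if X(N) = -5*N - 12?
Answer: -304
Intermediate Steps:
X(N) = -12 - 5*N
j = -8
j*X(-10) = -8*(-12 - 5*(-10)) = -8*(-12 + 50) = -8*38 = -304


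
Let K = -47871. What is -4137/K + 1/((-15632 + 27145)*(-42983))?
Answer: 3464042872/40083925599 ≈ 0.086420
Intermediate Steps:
-4137/K + 1/((-15632 + 27145)*(-42983)) = -4137/(-47871) + 1/((-15632 + 27145)*(-42983)) = -4137*(-1/47871) - 1/42983/11513 = 7/81 + (1/11513)*(-1/42983) = 7/81 - 1/494863279 = 3464042872/40083925599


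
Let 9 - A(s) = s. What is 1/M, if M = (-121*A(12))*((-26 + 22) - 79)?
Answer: -1/30129 ≈ -3.3191e-5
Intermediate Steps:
A(s) = 9 - s
M = -30129 (M = (-121*(9 - 1*12))*((-26 + 22) - 79) = (-121*(9 - 12))*(-4 - 79) = -121*(-3)*(-83) = 363*(-83) = -30129)
1/M = 1/(-30129) = -1/30129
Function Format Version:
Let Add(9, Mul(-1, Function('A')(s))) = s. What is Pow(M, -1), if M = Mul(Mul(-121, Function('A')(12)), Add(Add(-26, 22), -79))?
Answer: Rational(-1, 30129) ≈ -3.3191e-5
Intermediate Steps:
Function('A')(s) = Add(9, Mul(-1, s))
M = -30129 (M = Mul(Mul(-121, Add(9, Mul(-1, 12))), Add(Add(-26, 22), -79)) = Mul(Mul(-121, Add(9, -12)), Add(-4, -79)) = Mul(Mul(-121, -3), -83) = Mul(363, -83) = -30129)
Pow(M, -1) = Pow(-30129, -1) = Rational(-1, 30129)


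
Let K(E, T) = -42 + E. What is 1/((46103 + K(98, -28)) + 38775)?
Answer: 1/84934 ≈ 1.1774e-5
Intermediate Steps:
1/((46103 + K(98, -28)) + 38775) = 1/((46103 + (-42 + 98)) + 38775) = 1/((46103 + 56) + 38775) = 1/(46159 + 38775) = 1/84934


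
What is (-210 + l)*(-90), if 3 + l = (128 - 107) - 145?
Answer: 30330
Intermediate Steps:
l = -127 (l = -3 + ((128 - 107) - 145) = -3 + (21 - 145) = -3 - 124 = -127)
(-210 + l)*(-90) = (-210 - 127)*(-90) = -337*(-90) = 30330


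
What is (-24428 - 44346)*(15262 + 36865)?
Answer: -3584982298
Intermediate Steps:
(-24428 - 44346)*(15262 + 36865) = -68774*52127 = -3584982298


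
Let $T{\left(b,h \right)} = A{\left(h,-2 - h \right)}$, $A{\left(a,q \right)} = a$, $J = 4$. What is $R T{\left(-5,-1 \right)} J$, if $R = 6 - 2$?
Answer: $-16$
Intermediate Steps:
$T{\left(b,h \right)} = h$
$R = 4$ ($R = 6 - 2 = 4$)
$R T{\left(-5,-1 \right)} J = 4 \left(-1\right) 4 = \left(-4\right) 4 = -16$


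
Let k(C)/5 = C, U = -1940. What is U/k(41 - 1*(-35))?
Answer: -97/19 ≈ -5.1053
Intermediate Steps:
k(C) = 5*C
U/k(41 - 1*(-35)) = -1940*1/(5*(41 - 1*(-35))) = -1940*1/(5*(41 + 35)) = -1940/(5*76) = -1940/380 = -1940*1/380 = -97/19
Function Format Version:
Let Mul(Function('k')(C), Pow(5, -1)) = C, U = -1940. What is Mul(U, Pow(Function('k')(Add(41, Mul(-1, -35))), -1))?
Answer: Rational(-97, 19) ≈ -5.1053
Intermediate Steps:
Function('k')(C) = Mul(5, C)
Mul(U, Pow(Function('k')(Add(41, Mul(-1, -35))), -1)) = Mul(-1940, Pow(Mul(5, Add(41, Mul(-1, -35))), -1)) = Mul(-1940, Pow(Mul(5, Add(41, 35)), -1)) = Mul(-1940, Pow(Mul(5, 76), -1)) = Mul(-1940, Pow(380, -1)) = Mul(-1940, Rational(1, 380)) = Rational(-97, 19)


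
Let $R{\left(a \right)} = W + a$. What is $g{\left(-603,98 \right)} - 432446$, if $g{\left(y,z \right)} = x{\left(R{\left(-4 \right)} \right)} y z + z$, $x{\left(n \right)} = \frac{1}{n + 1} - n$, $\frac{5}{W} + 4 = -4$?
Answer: $- \frac{79965291}{116} \approx -6.8936 \cdot 10^{5}$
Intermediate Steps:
$W = - \frac{5}{8}$ ($W = \frac{5}{-4 - 4} = \frac{5}{-8} = 5 \left(- \frac{1}{8}\right) = - \frac{5}{8} \approx -0.625$)
$R{\left(a \right)} = - \frac{5}{8} + a$
$x{\left(n \right)} = \frac{1}{1 + n} - n$
$g{\left(y,z \right)} = z + \frac{1009 y z}{232}$ ($g{\left(y,z \right)} = \frac{1 - \left(- \frac{5}{8} - 4\right) - \left(- \frac{5}{8} - 4\right)^{2}}{1 - \frac{37}{8}} y z + z = \frac{1 - - \frac{37}{8} - \left(- \frac{37}{8}\right)^{2}}{1 - \frac{37}{8}} y z + z = \frac{1 + \frac{37}{8} - \frac{1369}{64}}{- \frac{29}{8}} y z + z = - \frac{8 \left(1 + \frac{37}{8} - \frac{1369}{64}\right)}{29} y z + z = \left(- \frac{8}{29}\right) \left(- \frac{1009}{64}\right) y z + z = \frac{1009 y}{232} z + z = \frac{1009 y z}{232} + z = z + \frac{1009 y z}{232}$)
$g{\left(-603,98 \right)} - 432446 = \frac{1}{232} \cdot 98 \left(232 + 1009 \left(-603\right)\right) - 432446 = \frac{1}{232} \cdot 98 \left(232 - 608427\right) - 432446 = \frac{1}{232} \cdot 98 \left(-608195\right) - 432446 = - \frac{29801555}{116} - 432446 = - \frac{79965291}{116}$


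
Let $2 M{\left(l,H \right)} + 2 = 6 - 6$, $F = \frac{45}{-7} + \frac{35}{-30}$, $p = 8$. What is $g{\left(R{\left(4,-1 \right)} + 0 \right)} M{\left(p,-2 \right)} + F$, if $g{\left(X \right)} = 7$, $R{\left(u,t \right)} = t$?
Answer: $- \frac{613}{42} \approx -14.595$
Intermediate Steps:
$F = - \frac{319}{42}$ ($F = 45 \left(- \frac{1}{7}\right) + 35 \left(- \frac{1}{30}\right) = - \frac{45}{7} - \frac{7}{6} = - \frac{319}{42} \approx -7.5952$)
$M{\left(l,H \right)} = -1$ ($M{\left(l,H \right)} = -1 + \frac{6 - 6}{2} = -1 + \frac{1}{2} \cdot 0 = -1 + 0 = -1$)
$g{\left(R{\left(4,-1 \right)} + 0 \right)} M{\left(p,-2 \right)} + F = 7 \left(-1\right) - \frac{319}{42} = -7 - \frac{319}{42} = - \frac{613}{42}$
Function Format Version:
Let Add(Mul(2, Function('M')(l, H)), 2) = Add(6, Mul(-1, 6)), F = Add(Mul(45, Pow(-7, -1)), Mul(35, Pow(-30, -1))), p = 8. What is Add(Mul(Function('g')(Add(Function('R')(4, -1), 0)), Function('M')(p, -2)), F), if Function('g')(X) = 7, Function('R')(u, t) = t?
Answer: Rational(-613, 42) ≈ -14.595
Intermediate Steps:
F = Rational(-319, 42) (F = Add(Mul(45, Rational(-1, 7)), Mul(35, Rational(-1, 30))) = Add(Rational(-45, 7), Rational(-7, 6)) = Rational(-319, 42) ≈ -7.5952)
Function('M')(l, H) = -1 (Function('M')(l, H) = Add(-1, Mul(Rational(1, 2), Add(6, Mul(-1, 6)))) = Add(-1, Mul(Rational(1, 2), Add(6, -6))) = Add(-1, Mul(Rational(1, 2), 0)) = Add(-1, 0) = -1)
Add(Mul(Function('g')(Add(Function('R')(4, -1), 0)), Function('M')(p, -2)), F) = Add(Mul(7, -1), Rational(-319, 42)) = Add(-7, Rational(-319, 42)) = Rational(-613, 42)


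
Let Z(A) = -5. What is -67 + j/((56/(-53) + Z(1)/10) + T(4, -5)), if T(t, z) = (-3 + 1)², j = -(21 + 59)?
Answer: -25833/259 ≈ -99.741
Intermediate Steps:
j = -80 (j = -1*80 = -80)
T(t, z) = 4 (T(t, z) = (-2)² = 4)
-67 + j/((56/(-53) + Z(1)/10) + T(4, -5)) = -67 - 80/((56/(-53) - 5/10) + 4) = -67 - 80/((56*(-1/53) - 5*⅒) + 4) = -67 - 80/((-56/53 - ½) + 4) = -67 - 80/(-165/106 + 4) = -67 - 80/(259/106) = -67 + (106/259)*(-80) = -67 - 8480/259 = -25833/259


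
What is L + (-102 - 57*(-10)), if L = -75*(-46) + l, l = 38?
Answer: 3956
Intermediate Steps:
L = 3488 (L = -75*(-46) + 38 = 3450 + 38 = 3488)
L + (-102 - 57*(-10)) = 3488 + (-102 - 57*(-10)) = 3488 + (-102 + 570) = 3488 + 468 = 3956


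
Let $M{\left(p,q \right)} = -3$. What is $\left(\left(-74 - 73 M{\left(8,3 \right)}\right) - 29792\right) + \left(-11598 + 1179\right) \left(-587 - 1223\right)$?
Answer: $18828743$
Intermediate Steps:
$\left(\left(-74 - 73 M{\left(8,3 \right)}\right) - 29792\right) + \left(-11598 + 1179\right) \left(-587 - 1223\right) = \left(\left(-74 - -219\right) - 29792\right) + \left(-11598 + 1179\right) \left(-587 - 1223\right) = \left(\left(-74 + 219\right) - 29792\right) - -18858390 = \left(145 - 29792\right) + 18858390 = -29647 + 18858390 = 18828743$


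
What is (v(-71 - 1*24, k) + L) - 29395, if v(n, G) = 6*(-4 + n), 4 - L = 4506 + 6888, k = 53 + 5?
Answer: -41379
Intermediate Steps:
k = 58
L = -11390 (L = 4 - (4506 + 6888) = 4 - 1*11394 = 4 - 11394 = -11390)
v(n, G) = -24 + 6*n
(v(-71 - 1*24, k) + L) - 29395 = ((-24 + 6*(-71 - 1*24)) - 11390) - 29395 = ((-24 + 6*(-71 - 24)) - 11390) - 29395 = ((-24 + 6*(-95)) - 11390) - 29395 = ((-24 - 570) - 11390) - 29395 = (-594 - 11390) - 29395 = -11984 - 29395 = -41379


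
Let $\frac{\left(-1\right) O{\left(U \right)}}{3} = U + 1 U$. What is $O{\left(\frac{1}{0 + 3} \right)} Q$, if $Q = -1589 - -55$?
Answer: $3068$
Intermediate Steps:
$O{\left(U \right)} = - 6 U$ ($O{\left(U \right)} = - 3 \left(U + 1 U\right) = - 3 \left(U + U\right) = - 3 \cdot 2 U = - 6 U$)
$Q = -1534$ ($Q = -1589 + 55 = -1534$)
$O{\left(\frac{1}{0 + 3} \right)} Q = - \frac{6}{0 + 3} \left(-1534\right) = - \frac{6}{3} \left(-1534\right) = \left(-6\right) \frac{1}{3} \left(-1534\right) = \left(-2\right) \left(-1534\right) = 3068$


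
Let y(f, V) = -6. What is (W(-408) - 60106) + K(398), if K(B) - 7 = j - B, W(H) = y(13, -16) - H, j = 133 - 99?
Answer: -60061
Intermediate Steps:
j = 34
W(H) = -6 - H
K(B) = 41 - B (K(B) = 7 + (34 - B) = 41 - B)
(W(-408) - 60106) + K(398) = ((-6 - 1*(-408)) - 60106) + (41 - 1*398) = ((-6 + 408) - 60106) + (41 - 398) = (402 - 60106) - 357 = -59704 - 357 = -60061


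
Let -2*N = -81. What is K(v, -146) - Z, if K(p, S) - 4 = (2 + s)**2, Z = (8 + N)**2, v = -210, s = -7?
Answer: -9293/4 ≈ -2323.3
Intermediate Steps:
N = 81/2 (N = -1/2*(-81) = 81/2 ≈ 40.500)
Z = 9409/4 (Z = (8 + 81/2)**2 = (97/2)**2 = 9409/4 ≈ 2352.3)
K(p, S) = 29 (K(p, S) = 4 + (2 - 7)**2 = 4 + (-5)**2 = 4 + 25 = 29)
K(v, -146) - Z = 29 - 1*9409/4 = 29 - 9409/4 = -9293/4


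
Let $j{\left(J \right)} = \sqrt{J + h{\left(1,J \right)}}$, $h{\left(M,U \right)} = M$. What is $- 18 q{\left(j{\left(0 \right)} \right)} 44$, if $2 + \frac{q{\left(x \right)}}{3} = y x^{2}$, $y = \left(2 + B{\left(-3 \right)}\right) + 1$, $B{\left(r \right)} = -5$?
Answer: $9504$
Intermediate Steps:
$y = -2$ ($y = \left(2 - 5\right) + 1 = -3 + 1 = -2$)
$j{\left(J \right)} = \sqrt{1 + J}$ ($j{\left(J \right)} = \sqrt{J + 1} = \sqrt{1 + J}$)
$q{\left(x \right)} = -6 - 6 x^{2}$ ($q{\left(x \right)} = -6 + 3 \left(- 2 x^{2}\right) = -6 - 6 x^{2}$)
$- 18 q{\left(j{\left(0 \right)} \right)} 44 = - 18 \left(-6 - 6 \left(\sqrt{1 + 0}\right)^{2}\right) 44 = - 18 \left(-6 - 6 \left(\sqrt{1}\right)^{2}\right) 44 = - 18 \left(-6 - 6 \cdot 1^{2}\right) 44 = - 18 \left(-6 - 6\right) 44 = \left(-18\right) \left(-12\right) 44 = 216 \cdot 44 = 9504$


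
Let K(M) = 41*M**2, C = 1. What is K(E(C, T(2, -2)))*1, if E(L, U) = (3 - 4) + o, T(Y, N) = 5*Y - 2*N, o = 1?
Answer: 0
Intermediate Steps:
T(Y, N) = -2*N + 5*Y
E(L, U) = 0 (E(L, U) = (3 - 4) + 1 = -1 + 1 = 0)
K(E(C, T(2, -2)))*1 = (41*0**2)*1 = (41*0)*1 = 0*1 = 0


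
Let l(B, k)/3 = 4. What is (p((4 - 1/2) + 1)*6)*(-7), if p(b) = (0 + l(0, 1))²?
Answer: -6048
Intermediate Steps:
l(B, k) = 12 (l(B, k) = 3*4 = 12)
p(b) = 144 (p(b) = (0 + 12)² = 12² = 144)
(p((4 - 1/2) + 1)*6)*(-7) = (144*6)*(-7) = 864*(-7) = -6048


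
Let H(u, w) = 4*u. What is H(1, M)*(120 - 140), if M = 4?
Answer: -80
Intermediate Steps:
H(1, M)*(120 - 140) = (4*1)*(120 - 140) = 4*(-20) = -80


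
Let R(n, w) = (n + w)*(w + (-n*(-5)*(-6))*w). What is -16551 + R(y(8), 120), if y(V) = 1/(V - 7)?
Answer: -437631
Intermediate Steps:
y(V) = 1/(-7 + V)
R(n, w) = (n + w)*(w - 30*n*w) (R(n, w) = (n + w)*(w + (-(-5)*n*(-6))*w) = (n + w)*(w + ((5*n)*(-6))*w) = (n + w)*(w + (-30*n)*w) = (n + w)*(w - 30*n*w))
-16551 + R(y(8), 120) = -16551 + 120*(1/(-7 + 8) + 120 - 30/(-7 + 8)² - 30*120/(-7 + 8)) = -16551 + 120*(1/1 + 120 - 30*(1/1)² - 30*120/1) = -16551 + 120*(1 + 120 - 30*1² - 30*1*120) = -16551 + 120*(1 + 120 - 30*1 - 3600) = -16551 + 120*(1 + 120 - 30 - 3600) = -16551 + 120*(-3509) = -16551 - 421080 = -437631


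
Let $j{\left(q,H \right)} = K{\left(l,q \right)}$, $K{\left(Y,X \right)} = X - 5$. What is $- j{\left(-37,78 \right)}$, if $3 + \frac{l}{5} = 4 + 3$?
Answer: $42$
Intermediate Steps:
$l = 20$ ($l = -15 + 5 \left(4 + 3\right) = -15 + 5 \cdot 7 = -15 + 35 = 20$)
$K{\left(Y,X \right)} = -5 + X$
$j{\left(q,H \right)} = -5 + q$
$- j{\left(-37,78 \right)} = - (-5 - 37) = \left(-1\right) \left(-42\right) = 42$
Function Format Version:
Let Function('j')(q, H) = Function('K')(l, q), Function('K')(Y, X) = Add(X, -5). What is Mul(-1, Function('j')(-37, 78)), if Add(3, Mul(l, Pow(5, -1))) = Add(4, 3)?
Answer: 42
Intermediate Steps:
l = 20 (l = Add(-15, Mul(5, Add(4, 3))) = Add(-15, Mul(5, 7)) = Add(-15, 35) = 20)
Function('K')(Y, X) = Add(-5, X)
Function('j')(q, H) = Add(-5, q)
Mul(-1, Function('j')(-37, 78)) = Mul(-1, Add(-5, -37)) = Mul(-1, -42) = 42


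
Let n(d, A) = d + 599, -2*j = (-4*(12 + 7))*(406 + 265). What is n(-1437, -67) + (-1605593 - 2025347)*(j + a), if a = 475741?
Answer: -1819968735498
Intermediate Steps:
j = 25498 (j = -(-4*(12 + 7))*(406 + 265)/2 = -(-4*19)*671/2 = -(-38)*671 = -1/2*(-50996) = 25498)
n(d, A) = 599 + d
n(-1437, -67) + (-1605593 - 2025347)*(j + a) = (599 - 1437) + (-1605593 - 2025347)*(25498 + 475741) = -838 - 3630940*501239 = -838 - 1819968734660 = -1819968735498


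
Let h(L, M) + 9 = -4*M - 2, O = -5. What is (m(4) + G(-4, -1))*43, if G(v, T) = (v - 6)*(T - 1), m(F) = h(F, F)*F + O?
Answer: -3999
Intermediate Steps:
h(L, M) = -11 - 4*M (h(L, M) = -9 + (-4*M - 2) = -9 + (-2 - 4*M) = -11 - 4*M)
m(F) = -5 + F*(-11 - 4*F) (m(F) = (-11 - 4*F)*F - 5 = F*(-11 - 4*F) - 5 = -5 + F*(-11 - 4*F))
G(v, T) = (-1 + T)*(-6 + v) (G(v, T) = (-6 + v)*(-1 + T) = (-1 + T)*(-6 + v))
(m(4) + G(-4, -1))*43 = ((-5 - 1*4*(11 + 4*4)) + (6 - 1*(-4) - 6*(-1) - 1*(-4)))*43 = ((-5 - 1*4*(11 + 16)) + (6 + 4 + 6 + 4))*43 = ((-5 - 1*4*27) + 20)*43 = ((-5 - 108) + 20)*43 = (-113 + 20)*43 = -93*43 = -3999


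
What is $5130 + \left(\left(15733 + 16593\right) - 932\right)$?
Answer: $36524$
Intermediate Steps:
$5130 + \left(\left(15733 + 16593\right) - 932\right) = 5130 + \left(32326 - 932\right) = 5130 + 31394 = 36524$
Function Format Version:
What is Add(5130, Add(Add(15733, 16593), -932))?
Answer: 36524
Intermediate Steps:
Add(5130, Add(Add(15733, 16593), -932)) = Add(5130, Add(32326, -932)) = Add(5130, 31394) = 36524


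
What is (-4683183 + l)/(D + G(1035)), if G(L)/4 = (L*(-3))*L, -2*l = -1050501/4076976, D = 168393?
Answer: 12728816112905/34481179445088 ≈ 0.36915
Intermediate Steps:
l = 350167/2717984 (l = -(-1050501)/(2*4076976) = -½*(-350167/1358992) = 350167/2717984 ≈ 0.12883)
G(L) = -12*L² (G(L) = 4*((L*(-3))*L) = 4*((-3*L)*L) = 4*(-3*L²) = -12*L²)
(-4683183 + l)/(D + G(1035)) = (-4683183 + 350167/2717984)/(168393 - 12*1035²) = -12728816112905/(2717984*(168393 - 12*1071225)) = -12728816112905/(2717984*(168393 - 12854700)) = -12728816112905/2717984/(-12686307) = -12728816112905/2717984*(-1/12686307) = 12728816112905/34481179445088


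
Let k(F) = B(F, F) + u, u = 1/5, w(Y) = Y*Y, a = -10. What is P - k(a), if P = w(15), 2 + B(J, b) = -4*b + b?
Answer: 984/5 ≈ 196.80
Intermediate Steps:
w(Y) = Y²
u = ⅕ ≈ 0.20000
B(J, b) = -2 - 3*b (B(J, b) = -2 + (-4*b + b) = -2 - 3*b)
P = 225 (P = 15² = 225)
k(F) = -9/5 - 3*F (k(F) = (-2 - 3*F) + ⅕ = -9/5 - 3*F)
P - k(a) = 225 - (-9/5 - 3*(-10)) = 225 - (-9/5 + 30) = 225 - 1*141/5 = 225 - 141/5 = 984/5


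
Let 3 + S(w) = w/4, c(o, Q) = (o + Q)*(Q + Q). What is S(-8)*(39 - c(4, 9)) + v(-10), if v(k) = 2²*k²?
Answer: 1375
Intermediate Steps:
v(k) = 4*k²
c(o, Q) = 2*Q*(Q + o) (c(o, Q) = (Q + o)*(2*Q) = 2*Q*(Q + o))
S(w) = -3 + w/4
S(-8)*(39 - c(4, 9)) + v(-10) = (-3 + (¼)*(-8))*(39 - 2*9*(9 + 4)) + 4*(-10)² = (-3 - 2)*(39 - 2*9*13) + 4*100 = -5*(39 - 1*234) + 400 = -5*(39 - 234) + 400 = -5*(-195) + 400 = 975 + 400 = 1375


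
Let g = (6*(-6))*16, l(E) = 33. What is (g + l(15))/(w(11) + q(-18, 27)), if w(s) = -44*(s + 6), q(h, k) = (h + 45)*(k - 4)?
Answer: 543/127 ≈ 4.2756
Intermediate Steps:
q(h, k) = (-4 + k)*(45 + h) (q(h, k) = (45 + h)*(-4 + k) = (-4 + k)*(45 + h))
g = -576 (g = -36*16 = -576)
w(s) = -264 - 44*s (w(s) = -44*(6 + s) = -264 - 44*s)
(g + l(15))/(w(11) + q(-18, 27)) = (-576 + 33)/((-264 - 44*11) + (-180 - 4*(-18) + 45*27 - 18*27)) = -543/((-264 - 484) + (-180 + 72 + 1215 - 486)) = -543/(-748 + 621) = -543/(-127) = -543*(-1/127) = 543/127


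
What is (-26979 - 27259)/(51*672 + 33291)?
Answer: -54238/67563 ≈ -0.80278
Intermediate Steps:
(-26979 - 27259)/(51*672 + 33291) = -54238/(34272 + 33291) = -54238/67563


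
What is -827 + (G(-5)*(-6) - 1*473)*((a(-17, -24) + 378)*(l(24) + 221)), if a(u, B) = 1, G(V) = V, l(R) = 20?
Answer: -40464004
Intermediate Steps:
-827 + (G(-5)*(-6) - 1*473)*((a(-17, -24) + 378)*(l(24) + 221)) = -827 + (-5*(-6) - 1*473)*((1 + 378)*(20 + 221)) = -827 + (30 - 473)*(379*241) = -827 - 443*91339 = -827 - 40463177 = -40464004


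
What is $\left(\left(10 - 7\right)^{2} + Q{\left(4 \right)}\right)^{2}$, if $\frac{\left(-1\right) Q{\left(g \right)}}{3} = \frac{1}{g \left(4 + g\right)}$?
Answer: $\frac{81225}{1024} \approx 79.321$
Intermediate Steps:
$Q{\left(g \right)} = - \frac{3}{g \left(4 + g\right)}$
$\left(\left(10 - 7\right)^{2} + Q{\left(4 \right)}\right)^{2} = \left(\left(10 - 7\right)^{2} - \frac{3}{4 \left(4 + 4\right)}\right)^{2} = \left(3^{2} - \frac{3}{4 \cdot 8}\right)^{2} = \left(9 - \frac{3}{4} \cdot \frac{1}{8}\right)^{2} = \left(9 - \frac{3}{32}\right)^{2} = \left(\frac{285}{32}\right)^{2} = \frac{81225}{1024}$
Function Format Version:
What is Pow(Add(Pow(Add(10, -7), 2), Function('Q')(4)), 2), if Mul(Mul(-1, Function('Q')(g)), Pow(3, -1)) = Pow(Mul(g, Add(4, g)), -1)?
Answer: Rational(81225, 1024) ≈ 79.321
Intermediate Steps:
Function('Q')(g) = Mul(-3, Pow(g, -1), Pow(Add(4, g), -1)) (Function('Q')(g) = Mul(-3, Pow(Mul(g, Add(4, g)), -1)) = Mul(-3, Mul(Pow(g, -1), Pow(Add(4, g), -1))) = Mul(-3, Pow(g, -1), Pow(Add(4, g), -1)))
Pow(Add(Pow(Add(10, -7), 2), Function('Q')(4)), 2) = Pow(Add(Pow(Add(10, -7), 2), Mul(-3, Pow(4, -1), Pow(Add(4, 4), -1))), 2) = Pow(Add(Pow(3, 2), Mul(-3, Rational(1, 4), Pow(8, -1))), 2) = Pow(Add(9, Mul(-3, Rational(1, 4), Rational(1, 8))), 2) = Pow(Add(9, Rational(-3, 32)), 2) = Pow(Rational(285, 32), 2) = Rational(81225, 1024)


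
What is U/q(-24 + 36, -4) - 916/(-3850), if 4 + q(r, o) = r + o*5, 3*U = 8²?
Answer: -26678/17325 ≈ -1.5399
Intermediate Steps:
U = 64/3 (U = (⅓)*8² = (⅓)*64 = 64/3 ≈ 21.333)
q(r, o) = -4 + r + 5*o (q(r, o) = -4 + (r + o*5) = -4 + (r + 5*o) = -4 + r + 5*o)
U/q(-24 + 36, -4) - 916/(-3850) = 64/(3*(-4 + (-24 + 36) + 5*(-4))) - 916/(-3850) = 64/(3*(-4 + 12 - 20)) - 916*(-1/3850) = (64/3)/(-12) + 458/1925 = (64/3)*(-1/12) + 458/1925 = -16/9 + 458/1925 = -26678/17325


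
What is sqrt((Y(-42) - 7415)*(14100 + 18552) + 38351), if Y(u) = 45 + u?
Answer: I*sqrt(241978273) ≈ 15556.0*I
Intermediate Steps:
sqrt((Y(-42) - 7415)*(14100 + 18552) + 38351) = sqrt(((45 - 42) - 7415)*(14100 + 18552) + 38351) = sqrt((3 - 7415)*32652 + 38351) = sqrt(-7412*32652 + 38351) = sqrt(-242016624 + 38351) = sqrt(-241978273) = I*sqrt(241978273)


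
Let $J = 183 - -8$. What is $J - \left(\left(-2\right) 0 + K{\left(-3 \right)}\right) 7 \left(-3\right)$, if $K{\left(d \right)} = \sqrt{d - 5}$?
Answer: $191 + 42 i \sqrt{2} \approx 191.0 + 59.397 i$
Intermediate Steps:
$K{\left(d \right)} = \sqrt{-5 + d}$
$J = 191$ ($J = 183 + 8 = 191$)
$J - \left(\left(-2\right) 0 + K{\left(-3 \right)}\right) 7 \left(-3\right) = 191 - \left(\left(-2\right) 0 + \sqrt{-5 - 3}\right) 7 \left(-3\right) = 191 - \left(0 + \sqrt{-8}\right) 7 \left(-3\right) = 191 - \left(0 + 2 i \sqrt{2}\right) 7 \left(-3\right) = 191 - 2 i \sqrt{2} \cdot 7 \left(-3\right) = 191 - 14 i \sqrt{2} \left(-3\right) = 191 - - 42 i \sqrt{2} = 191 + 42 i \sqrt{2}$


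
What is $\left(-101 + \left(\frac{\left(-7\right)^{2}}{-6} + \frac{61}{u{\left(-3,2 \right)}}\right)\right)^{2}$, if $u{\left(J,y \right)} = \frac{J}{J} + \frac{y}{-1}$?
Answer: $\frac{1042441}{36} \approx 28957.0$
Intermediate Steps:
$u{\left(J,y \right)} = 1 - y$ ($u{\left(J,y \right)} = 1 + y \left(-1\right) = 1 - y$)
$\left(-101 + \left(\frac{\left(-7\right)^{2}}{-6} + \frac{61}{u{\left(-3,2 \right)}}\right)\right)^{2} = \left(-101 + \left(\frac{\left(-7\right)^{2}}{-6} + \frac{61}{1 - 2}\right)\right)^{2} = \left(-101 + \left(49 \left(- \frac{1}{6}\right) + \frac{61}{1 - 2}\right)\right)^{2} = \left(-101 + \left(- \frac{49}{6} + \frac{61}{-1}\right)\right)^{2} = \left(-101 + \left(- \frac{49}{6} + 61 \left(-1\right)\right)\right)^{2} = \left(-101 - \frac{415}{6}\right)^{2} = \left(- \frac{1021}{6}\right)^{2} = \frac{1042441}{36}$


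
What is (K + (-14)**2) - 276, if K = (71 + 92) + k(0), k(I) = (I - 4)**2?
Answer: 99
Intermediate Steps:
k(I) = (-4 + I)**2
K = 179 (K = (71 + 92) + (-4 + 0)**2 = 163 + (-4)**2 = 163 + 16 = 179)
(K + (-14)**2) - 276 = (179 + (-14)**2) - 276 = (179 + 196) - 276 = 375 - 276 = 99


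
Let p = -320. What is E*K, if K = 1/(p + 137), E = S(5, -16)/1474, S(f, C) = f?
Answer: -5/269742 ≈ -1.8536e-5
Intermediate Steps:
E = 5/1474 ≈ 0.0033921
K = -1/183 (K = 1/(-320 + 137) = 1/(-183) = -1/183 ≈ -0.0054645)
E*K = (5/1474)*(-1/183) = -5/269742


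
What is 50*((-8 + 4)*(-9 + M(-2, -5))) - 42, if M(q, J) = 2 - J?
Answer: 358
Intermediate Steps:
50*((-8 + 4)*(-9 + M(-2, -5))) - 42 = 50*((-8 + 4)*(-9 + (2 - 1*(-5)))) - 42 = 50*(-4*(-9 + (2 + 5))) - 42 = 50*(-4*(-9 + 7)) - 42 = 50*(-4*(-2)) - 42 = 50*8 - 42 = 400 - 42 = 358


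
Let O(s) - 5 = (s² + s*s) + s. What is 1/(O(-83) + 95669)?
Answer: 1/109369 ≈ 9.1434e-6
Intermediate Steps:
O(s) = 5 + s + 2*s² (O(s) = 5 + ((s² + s*s) + s) = 5 + ((s² + s²) + s) = 5 + (2*s² + s) = 5 + (s + 2*s²) = 5 + s + 2*s²)
1/(O(-83) + 95669) = 1/((5 - 83 + 2*(-83)²) + 95669) = 1/((5 - 83 + 2*6889) + 95669) = 1/((5 - 83 + 13778) + 95669) = 1/(13700 + 95669) = 1/109369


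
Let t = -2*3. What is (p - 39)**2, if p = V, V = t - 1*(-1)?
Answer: 1936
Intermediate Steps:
t = -6
V = -5 (V = -6 - 1*(-1) = -6 + 1 = -5)
p = -5
(p - 39)**2 = (-5 - 39)**2 = (-44)**2 = 1936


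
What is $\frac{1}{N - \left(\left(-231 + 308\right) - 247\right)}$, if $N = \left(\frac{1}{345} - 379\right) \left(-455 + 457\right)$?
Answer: $- \frac{345}{202858} \approx -0.0017007$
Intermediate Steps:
$N = - \frac{261508}{345}$ ($N = \left(\frac{1}{345} - 379\right) 2 = \left(- \frac{130754}{345}\right) 2 = - \frac{261508}{345} \approx -757.99$)
$\frac{1}{N - \left(\left(-231 + 308\right) - 247\right)} = \frac{1}{- \frac{261508}{345} - \left(\left(-231 + 308\right) - 247\right)} = \frac{1}{- \frac{261508}{345} - \left(77 - 247\right)} = \frac{1}{- \frac{261508}{345} - -170} = \frac{1}{- \frac{261508}{345} + 170} = \frac{1}{- \frac{202858}{345}} = - \frac{345}{202858}$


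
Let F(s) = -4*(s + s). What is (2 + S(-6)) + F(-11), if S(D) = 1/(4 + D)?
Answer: 179/2 ≈ 89.500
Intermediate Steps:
F(s) = -8*s
(2 + S(-6)) + F(-11) = (2 + 1/(4 - 6)) - 8*(-11) = (2 + 1/(-2)) + 88 = (2 - ½) + 88 = 3/2 + 88 = 179/2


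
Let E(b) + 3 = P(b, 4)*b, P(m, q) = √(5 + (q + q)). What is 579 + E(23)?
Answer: 576 + 23*√13 ≈ 658.93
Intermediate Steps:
P(m, q) = √(5 + 2*q)
E(b) = -3 + b*√13 (E(b) = -3 + √(5 + 2*4)*b = -3 + √(5 + 8)*b = -3 + √13*b = -3 + b*√13)
579 + E(23) = 579 + (-3 + 23*√13) = 576 + 23*√13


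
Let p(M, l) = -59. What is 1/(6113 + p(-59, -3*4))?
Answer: 1/6054 ≈ 0.00016518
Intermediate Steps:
1/(6113 + p(-59, -3*4)) = 1/(6113 - 59) = 1/6054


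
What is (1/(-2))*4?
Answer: -2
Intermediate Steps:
(1/(-2))*4 = -½*1*4 = -½*4 = -2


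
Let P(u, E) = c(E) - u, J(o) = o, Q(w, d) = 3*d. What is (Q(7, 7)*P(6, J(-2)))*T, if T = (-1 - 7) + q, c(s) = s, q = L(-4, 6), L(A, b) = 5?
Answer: 504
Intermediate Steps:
q = 5
T = -3 (T = (-1 - 7) + 5 = -8 + 5 = -3)
P(u, E) = E - u
(Q(7, 7)*P(6, J(-2)))*T = ((3*7)*(-2 - 1*6))*(-3) = (21*(-2 - 6))*(-3) = (21*(-8))*(-3) = -168*(-3) = 504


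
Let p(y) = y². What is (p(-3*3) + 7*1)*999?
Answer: 87912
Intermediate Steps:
(p(-3*3) + 7*1)*999 = ((-3*3)² + 7*1)*999 = ((-9)² + 7)*999 = (81 + 7)*999 = 88*999 = 87912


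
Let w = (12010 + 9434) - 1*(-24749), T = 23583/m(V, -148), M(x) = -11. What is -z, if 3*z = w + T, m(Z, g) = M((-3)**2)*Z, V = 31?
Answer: -15728230/1023 ≈ -15375.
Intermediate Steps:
m(Z, g) = -11*Z
T = -23583/341 (T = 23583/((-11*31)) = 23583/(-341) = 23583*(-1/341) = -23583/341 ≈ -69.158)
w = 46193 (w = 21444 + 24749 = 46193)
z = 15728230/1023 (z = (46193 - 23583/341)/3 = (1/3)*(15728230/341) = 15728230/1023 ≈ 15375.)
-z = -1*15728230/1023 = -15728230/1023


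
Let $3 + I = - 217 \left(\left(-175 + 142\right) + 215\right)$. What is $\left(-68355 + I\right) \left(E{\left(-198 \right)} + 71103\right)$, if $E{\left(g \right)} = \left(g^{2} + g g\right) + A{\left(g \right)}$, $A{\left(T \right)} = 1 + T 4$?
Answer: $-16039749440$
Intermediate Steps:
$A{\left(T \right)} = 1 + 4 T$
$E{\left(g \right)} = 1 + 2 g^{2} + 4 g$ ($E{\left(g \right)} = \left(g^{2} + g g\right) + \left(1 + 4 g\right) = \left(g^{2} + g^{2}\right) + \left(1 + 4 g\right) = 2 g^{2} + \left(1 + 4 g\right) = 1 + 2 g^{2} + 4 g$)
$I = -39497$ ($I = -3 - 217 \left(\left(-175 + 142\right) + 215\right) = -3 - 217 \left(-33 + 215\right) = -3 - 39494 = -39497$)
$\left(-68355 + I\right) \left(E{\left(-198 \right)} + 71103\right) = \left(-68355 - 39497\right) \left(\left(1 + 2 \left(-198\right)^{2} + 4 \left(-198\right)\right) + 71103\right) = - 107852 \left(\left(1 + 2 \cdot 39204 - 792\right) + 71103\right) = - 107852 \left(\left(1 + 78408 - 792\right) + 71103\right) = - 107852 \left(77617 + 71103\right) = \left(-107852\right) 148720 = -16039749440$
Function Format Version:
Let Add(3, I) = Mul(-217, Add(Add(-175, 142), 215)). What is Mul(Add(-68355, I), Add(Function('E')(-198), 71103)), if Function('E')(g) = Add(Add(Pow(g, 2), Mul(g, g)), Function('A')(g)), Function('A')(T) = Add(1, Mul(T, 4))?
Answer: -16039749440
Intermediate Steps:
Function('A')(T) = Add(1, Mul(4, T))
Function('E')(g) = Add(1, Mul(2, Pow(g, 2)), Mul(4, g)) (Function('E')(g) = Add(Add(Pow(g, 2), Mul(g, g)), Add(1, Mul(4, g))) = Add(Add(Pow(g, 2), Pow(g, 2)), Add(1, Mul(4, g))) = Add(Mul(2, Pow(g, 2)), Add(1, Mul(4, g))) = Add(1, Mul(2, Pow(g, 2)), Mul(4, g)))
I = -39497 (I = Add(-3, Mul(-217, Add(Add(-175, 142), 215))) = Add(-3, Mul(-217, Add(-33, 215))) = Add(-3, Mul(-217, 182)) = Add(-3, -39494) = -39497)
Mul(Add(-68355, I), Add(Function('E')(-198), 71103)) = Mul(Add(-68355, -39497), Add(Add(1, Mul(2, Pow(-198, 2)), Mul(4, -198)), 71103)) = Mul(-107852, Add(Add(1, Mul(2, 39204), -792), 71103)) = Mul(-107852, Add(Add(1, 78408, -792), 71103)) = Mul(-107852, Add(77617, 71103)) = Mul(-107852, 148720) = -16039749440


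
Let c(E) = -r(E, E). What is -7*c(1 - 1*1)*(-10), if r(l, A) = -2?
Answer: 140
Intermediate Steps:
c(E) = 2 (c(E) = -1*(-2) = 2)
-7*c(1 - 1*1)*(-10) = -7*2*(-10) = -14*(-10) = 140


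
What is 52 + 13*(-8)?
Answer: -52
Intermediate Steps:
52 + 13*(-8) = 52 - 104 = -52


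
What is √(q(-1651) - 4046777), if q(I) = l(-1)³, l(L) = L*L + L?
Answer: I*√4046777 ≈ 2011.7*I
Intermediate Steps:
l(L) = L + L² (l(L) = L² + L = L + L²)
q(I) = 0 (q(I) = (-(1 - 1))³ = (-1*0)³ = 0³ = 0)
√(q(-1651) - 4046777) = √(0 - 4046777) = √(-4046777) = I*√4046777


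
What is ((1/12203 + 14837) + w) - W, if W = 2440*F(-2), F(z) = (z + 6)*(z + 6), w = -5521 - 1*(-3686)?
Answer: -317741713/12203 ≈ -26038.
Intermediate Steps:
w = -1835 (w = -5521 + 3686 = -1835)
F(z) = (6 + z)² (F(z) = (6 + z)*(6 + z) = (6 + z)²)
W = 39040 (W = 2440*(6 - 2)² = 2440*4² = 2440*16 = 39040)
((1/12203 + 14837) + w) - W = ((1/12203 + 14837) - 1835) - 1*39040 = ((1/12203 + 14837) - 1835) - 39040 = (181055912/12203 - 1835) - 39040 = 158663407/12203 - 39040 = -317741713/12203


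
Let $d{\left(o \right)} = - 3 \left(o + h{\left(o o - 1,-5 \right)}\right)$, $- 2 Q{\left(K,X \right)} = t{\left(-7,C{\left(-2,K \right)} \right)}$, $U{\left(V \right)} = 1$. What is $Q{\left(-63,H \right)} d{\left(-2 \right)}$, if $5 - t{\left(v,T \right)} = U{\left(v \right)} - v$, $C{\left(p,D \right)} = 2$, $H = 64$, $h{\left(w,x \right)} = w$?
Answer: $- \frac{9}{2} \approx -4.5$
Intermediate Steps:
$t{\left(v,T \right)} = 4 + v$ ($t{\left(v,T \right)} = 5 - \left(1 - v\right) = 5 + \left(-1 + v\right) = 4 + v$)
$Q{\left(K,X \right)} = \frac{3}{2}$ ($Q{\left(K,X \right)} = - \frac{4 - 7}{2} = \left(- \frac{1}{2}\right) \left(-3\right) = \frac{3}{2}$)
$d{\left(o \right)} = 3 - 3 o - 3 o^{2}$ ($d{\left(o \right)} = - 3 \left(o + \left(o o - 1\right)\right) = - 3 \left(o + \left(o^{2} - 1\right)\right) = - 3 \left(o + \left(-1 + o^{2}\right)\right) = - 3 \left(-1 + o + o^{2}\right) = 3 - 3 o - 3 o^{2}$)
$Q{\left(-63,H \right)} d{\left(-2 \right)} = \frac{3 \left(3 - -6 - 3 \left(-2\right)^{2}\right)}{2} = \frac{3 \left(3 + 6 - 12\right)}{2} = \frac{3}{2} \left(-3\right) = - \frac{9}{2}$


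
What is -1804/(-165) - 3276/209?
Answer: -14864/3135 ≈ -4.7413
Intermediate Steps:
-1804/(-165) - 3276/209 = -1804*(-1/165) - 3276*1/209 = 164/15 - 3276/209 = -14864/3135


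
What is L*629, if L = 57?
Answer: 35853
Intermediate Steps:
L*629 = 57*629 = 35853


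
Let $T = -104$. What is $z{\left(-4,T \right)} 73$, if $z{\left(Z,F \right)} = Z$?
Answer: $-292$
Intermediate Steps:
$z{\left(-4,T \right)} 73 = \left(-4\right) 73 = -292$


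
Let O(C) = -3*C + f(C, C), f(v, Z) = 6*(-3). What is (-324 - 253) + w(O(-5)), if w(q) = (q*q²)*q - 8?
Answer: -504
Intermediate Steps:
f(v, Z) = -18
O(C) = -18 - 3*C (O(C) = -3*C - 18 = -18 - 3*C)
w(q) = -8 + q⁴ (w(q) = q³*q - 8 = q⁴ - 8 = -8 + q⁴)
(-324 - 253) + w(O(-5)) = (-324 - 253) + (-8 + (-18 - 3*(-5))⁴) = -577 + (-8 + (-18 + 15)⁴) = -577 + (-8 + (-3)⁴) = -577 + (-8 + 81) = -577 + 73 = -504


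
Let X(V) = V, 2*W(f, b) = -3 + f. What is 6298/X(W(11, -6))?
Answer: 3149/2 ≈ 1574.5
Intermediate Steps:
W(f, b) = -3/2 + f/2 (W(f, b) = (-3 + f)/2 = -3/2 + f/2)
6298/X(W(11, -6)) = 6298/(-3/2 + (½)*11) = 6298/(-3/2 + 11/2) = 6298/4 = 6298*(¼) = 3149/2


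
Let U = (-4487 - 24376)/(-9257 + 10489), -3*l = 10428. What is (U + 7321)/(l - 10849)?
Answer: -8990609/17648400 ≈ -0.50943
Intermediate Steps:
l = -3476 (l = -⅓*10428 = -3476)
U = -28863/1232 ≈ -23.428
(U + 7321)/(l - 10849) = (-28863/1232 + 7321)/(-3476 - 10849) = (8990609/1232)/(-14325) = (8990609/1232)*(-1/14325) = -8990609/17648400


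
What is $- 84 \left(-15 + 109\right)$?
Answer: $-7896$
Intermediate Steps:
$- 84 \left(-15 + 109\right) = \left(-84\right) 94 = -7896$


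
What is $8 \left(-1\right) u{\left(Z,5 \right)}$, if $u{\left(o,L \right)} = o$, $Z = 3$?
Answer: $-24$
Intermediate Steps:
$8 \left(-1\right) u{\left(Z,5 \right)} = 8 \left(-1\right) 3 = \left(-8\right) 3 = -24$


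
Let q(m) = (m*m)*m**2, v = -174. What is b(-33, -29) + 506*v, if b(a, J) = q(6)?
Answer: -86748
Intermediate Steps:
q(m) = m**4 (q(m) = m**2*m**2 = m**4)
b(a, J) = 1296 (b(a, J) = 6**4 = 1296)
b(-33, -29) + 506*v = 1296 + 506*(-174) = 1296 - 88044 = -86748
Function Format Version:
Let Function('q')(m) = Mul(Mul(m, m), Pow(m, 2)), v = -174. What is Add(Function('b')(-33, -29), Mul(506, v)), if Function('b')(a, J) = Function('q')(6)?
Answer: -86748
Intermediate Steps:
Function('q')(m) = Pow(m, 4) (Function('q')(m) = Mul(Pow(m, 2), Pow(m, 2)) = Pow(m, 4))
Function('b')(a, J) = 1296 (Function('b')(a, J) = Pow(6, 4) = 1296)
Add(Function('b')(-33, -29), Mul(506, v)) = Add(1296, Mul(506, -174)) = Add(1296, -88044) = -86748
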